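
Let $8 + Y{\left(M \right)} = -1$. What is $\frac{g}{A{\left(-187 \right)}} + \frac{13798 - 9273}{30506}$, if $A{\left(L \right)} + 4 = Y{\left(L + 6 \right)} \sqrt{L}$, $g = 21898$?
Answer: $- \frac{2603468977}{462562478} + \frac{197082 i \sqrt{187}}{15163} \approx -5.6284 + 177.74 i$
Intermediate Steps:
$Y{\left(M \right)} = -9$ ($Y{\left(M \right)} = -8 - 1 = -9$)
$A{\left(L \right)} = -4 - 9 \sqrt{L}$
$\frac{g}{A{\left(-187 \right)}} + \frac{13798 - 9273}{30506} = \frac{21898}{-4 - 9 \sqrt{-187}} + \frac{13798 - 9273}{30506} = \frac{21898}{-4 - 9 i \sqrt{187}} + \left(13798 - 9273\right) \frac{1}{30506} = \frac{21898}{-4 - 9 i \sqrt{187}} + 4525 \cdot \frac{1}{30506} = \frac{21898}{-4 - 9 i \sqrt{187}} + \frac{4525}{30506} = \frac{4525}{30506} + \frac{21898}{-4 - 9 i \sqrt{187}}$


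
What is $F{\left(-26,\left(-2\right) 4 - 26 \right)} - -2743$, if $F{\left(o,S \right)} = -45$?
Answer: $2698$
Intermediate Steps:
$F{\left(-26,\left(-2\right) 4 - 26 \right)} - -2743 = -45 - -2743 = -45 + 2743 = 2698$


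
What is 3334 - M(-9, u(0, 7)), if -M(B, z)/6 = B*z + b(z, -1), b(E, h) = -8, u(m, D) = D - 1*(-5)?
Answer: 2638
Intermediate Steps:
u(m, D) = 5 + D (u(m, D) = D + 5 = 5 + D)
M(B, z) = 48 - 6*B*z (M(B, z) = -6*(B*z - 8) = -6*(-8 + B*z) = 48 - 6*B*z)
3334 - M(-9, u(0, 7)) = 3334 - (48 - 6*(-9)*(5 + 7)) = 3334 - (48 - 6*(-9)*12) = 3334 - (48 + 648) = 3334 - 1*696 = 3334 - 696 = 2638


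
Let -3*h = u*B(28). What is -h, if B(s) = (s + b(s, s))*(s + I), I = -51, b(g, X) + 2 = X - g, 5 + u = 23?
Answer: -3588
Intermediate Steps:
u = 18 (u = -5 + 23 = 18)
b(g, X) = -2 + X - g (b(g, X) = -2 + (X - g) = -2 + X - g)
B(s) = (-51 + s)*(-2 + s) (B(s) = (s + (-2 + s - s))*(s - 51) = (s - 2)*(-51 + s) = (-2 + s)*(-51 + s) = (-51 + s)*(-2 + s))
h = 3588 (h = -6*(102 + 28**2 - 53*28) = -6*(102 + 784 - 1484) = -6*(-598) = -1/3*(-10764) = 3588)
-h = -1*3588 = -3588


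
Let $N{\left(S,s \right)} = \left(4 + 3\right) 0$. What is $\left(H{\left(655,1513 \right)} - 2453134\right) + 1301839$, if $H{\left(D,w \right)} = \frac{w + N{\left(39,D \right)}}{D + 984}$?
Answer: $- \frac{1886970992}{1639} \approx -1.1513 \cdot 10^{6}$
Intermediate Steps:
$N{\left(S,s \right)} = 0$ ($N{\left(S,s \right)} = 7 \cdot 0 = 0$)
$H{\left(D,w \right)} = \frac{w}{984 + D}$ ($H{\left(D,w \right)} = \frac{w + 0}{D + 984} = \frac{w}{984 + D}$)
$\left(H{\left(655,1513 \right)} - 2453134\right) + 1301839 = \left(\frac{1513}{984 + 655} - 2453134\right) + 1301839 = \left(\frac{1513}{1639} - 2453134\right) + 1301839 = - \frac{4020685113}{1639} + 1301839 = - \frac{1886970992}{1639}$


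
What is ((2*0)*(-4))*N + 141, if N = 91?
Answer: 141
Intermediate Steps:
((2*0)*(-4))*N + 141 = ((2*0)*(-4))*91 + 141 = (0*(-4))*91 + 141 = 0*91 + 141 = 0 + 141 = 141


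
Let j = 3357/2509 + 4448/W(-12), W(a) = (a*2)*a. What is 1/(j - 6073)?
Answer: -22581/136755449 ≈ -0.00016512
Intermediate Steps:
W(a) = 2*a² (W(a) = (2*a)*a = 2*a²)
j = 378964/22581 (j = 3357/2509 + 4448/((2*(-12)²)) = 3357*(1/2509) + 4448/((2*144)) = 3357/2509 + 4448/288 = 3357/2509 + 4448*(1/288) = 3357/2509 + 139/9 = 378964/22581 ≈ 16.782)
1/(j - 6073) = 1/(378964/22581 - 6073) = 1/(-136755449/22581) = -22581/136755449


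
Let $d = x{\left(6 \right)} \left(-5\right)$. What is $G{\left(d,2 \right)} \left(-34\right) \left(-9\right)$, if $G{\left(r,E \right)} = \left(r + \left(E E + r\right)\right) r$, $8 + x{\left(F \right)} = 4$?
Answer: $269280$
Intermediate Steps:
$x{\left(F \right)} = -4$ ($x{\left(F \right)} = -8 + 4 = -4$)
$d = 20$ ($d = \left(-4\right) \left(-5\right) = 20$)
$G{\left(r,E \right)} = r \left(E^{2} + 2 r\right)$ ($G{\left(r,E \right)} = \left(r + \left(E^{2} + r\right)\right) r = \left(r + \left(r + E^{2}\right)\right) r = \left(E^{2} + 2 r\right) r = r \left(E^{2} + 2 r\right)$)
$G{\left(d,2 \right)} \left(-34\right) \left(-9\right) = 20 \left(2^{2} + 2 \cdot 20\right) \left(-34\right) \left(-9\right) = 20 \left(4 + 40\right) \left(-34\right) \left(-9\right) = 20 \cdot 44 \left(-34\right) \left(-9\right) = 880 \left(-34\right) \left(-9\right) = \left(-29920\right) \left(-9\right) = 269280$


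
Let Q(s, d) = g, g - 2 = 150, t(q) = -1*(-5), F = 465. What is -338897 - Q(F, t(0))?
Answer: -339049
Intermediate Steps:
t(q) = 5
g = 152 (g = 2 + 150 = 152)
Q(s, d) = 152
-338897 - Q(F, t(0)) = -338897 - 1*152 = -338897 - 152 = -339049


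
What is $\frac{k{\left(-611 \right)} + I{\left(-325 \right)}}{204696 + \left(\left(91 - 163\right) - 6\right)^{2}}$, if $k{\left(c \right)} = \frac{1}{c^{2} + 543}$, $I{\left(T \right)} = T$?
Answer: $- \frac{40501933}{26267684640} \approx -0.0015419$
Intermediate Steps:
$k{\left(c \right)} = \frac{1}{543 + c^{2}}$
$\frac{k{\left(-611 \right)} + I{\left(-325 \right)}}{204696 + \left(\left(91 - 163\right) - 6\right)^{2}} = \frac{\frac{1}{543 + \left(-611\right)^{2}} - 325}{204696 + \left(\left(91 - 163\right) - 6\right)^{2}} = \frac{\frac{1}{543 + 373321} - 325}{204696 + \left(\left(91 - 163\right) - 6\right)^{2}} = \frac{\frac{1}{373864} - 325}{204696 + \left(-72 - 6\right)^{2}} = \frac{\frac{1}{373864} - 325}{204696 + \left(-78\right)^{2}} = - \frac{121505799}{373864 \left(204696 + 6084\right)} = - \frac{121505799}{373864 \cdot 210780} = \left(- \frac{121505799}{373864}\right) \frac{1}{210780} = - \frac{40501933}{26267684640}$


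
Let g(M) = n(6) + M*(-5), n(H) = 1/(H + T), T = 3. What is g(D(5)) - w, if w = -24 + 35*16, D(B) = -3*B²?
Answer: -1448/9 ≈ -160.89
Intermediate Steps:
n(H) = 1/(3 + H) (n(H) = 1/(H + 3) = 1/(3 + H))
g(M) = ⅑ - 5*M (g(M) = 1/(3 + 6) + M*(-5) = 1/9 - 5*M = ⅑ - 5*M)
w = 536 (w = -24 + 560 = 536)
g(D(5)) - w = (⅑ - (-15)*5²) - 1*536 = (⅑ - (-15)*25) - 536 = (⅑ - 5*(-75)) - 536 = (⅑ + 375) - 536 = 3376/9 - 536 = -1448/9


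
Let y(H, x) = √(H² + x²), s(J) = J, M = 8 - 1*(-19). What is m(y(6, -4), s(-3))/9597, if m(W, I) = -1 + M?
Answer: 26/9597 ≈ 0.0027092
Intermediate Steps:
M = 27 (M = 8 + 19 = 27)
m(W, I) = 26 (m(W, I) = -1 + 27 = 26)
m(y(6, -4), s(-3))/9597 = 26/9597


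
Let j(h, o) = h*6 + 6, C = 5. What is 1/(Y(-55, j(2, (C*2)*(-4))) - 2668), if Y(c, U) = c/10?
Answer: -2/5347 ≈ -0.00037404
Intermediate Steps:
j(h, o) = 6 + 6*h (j(h, o) = 6*h + 6 = 6 + 6*h)
Y(c, U) = c/10 (Y(c, U) = c*(⅒) = c/10)
1/(Y(-55, j(2, (C*2)*(-4))) - 2668) = 1/((⅒)*(-55) - 2668) = 1/(-11/2 - 2668) = 1/(-5347/2) = -2/5347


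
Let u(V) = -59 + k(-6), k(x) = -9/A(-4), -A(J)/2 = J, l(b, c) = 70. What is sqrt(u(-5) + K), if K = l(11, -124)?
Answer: sqrt(158)/4 ≈ 3.1425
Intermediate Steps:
A(J) = -2*J
K = 70
k(x) = -9/8 (k(x) = -9/((-2*(-4))) = -9/8)
u(V) = -481/8 (u(V) = -59 - 9/8 = -481/8)
sqrt(u(-5) + K) = sqrt(-481/8 + 70) = sqrt(79/8) = sqrt(158)/4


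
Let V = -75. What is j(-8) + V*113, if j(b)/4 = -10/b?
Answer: -8470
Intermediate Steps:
j(b) = -40/b (j(b) = 4*(-10/b) = -40/b)
j(-8) + V*113 = -40/(-8) - 75*113 = -40*(-⅛) - 8475 = 5 - 8475 = -8470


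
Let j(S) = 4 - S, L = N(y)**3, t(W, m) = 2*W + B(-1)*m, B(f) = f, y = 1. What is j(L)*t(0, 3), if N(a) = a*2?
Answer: 12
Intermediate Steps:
N(a) = 2*a
t(W, m) = -m + 2*W (t(W, m) = 2*W - m = -m + 2*W)
L = 8 (L = (2*1)**3 = 2**3 = 8)
j(L)*t(0, 3) = (4 - 1*8)*(-1*3 + 2*0) = (4 - 8)*(-3 + 0) = -4*(-3) = 12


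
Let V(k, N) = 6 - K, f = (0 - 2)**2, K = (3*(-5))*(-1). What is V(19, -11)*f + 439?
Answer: 403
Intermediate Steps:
K = 15 (K = -15*(-1) = 15)
f = 4 (f = (-2)**2 = 4)
V(k, N) = -9 (V(k, N) = 6 - 1*15 = 6 - 15 = -9)
V(19, -11)*f + 439 = -9*4 + 439 = -36 + 439 = 403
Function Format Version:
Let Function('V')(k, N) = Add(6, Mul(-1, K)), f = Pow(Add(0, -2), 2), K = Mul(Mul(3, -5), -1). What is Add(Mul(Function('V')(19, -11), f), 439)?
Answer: 403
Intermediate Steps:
K = 15 (K = Mul(-15, -1) = 15)
f = 4 (f = Pow(-2, 2) = 4)
Function('V')(k, N) = -9 (Function('V')(k, N) = Add(6, Mul(-1, 15)) = Add(6, -15) = -9)
Add(Mul(Function('V')(19, -11), f), 439) = Add(Mul(-9, 4), 439) = Add(-36, 439) = 403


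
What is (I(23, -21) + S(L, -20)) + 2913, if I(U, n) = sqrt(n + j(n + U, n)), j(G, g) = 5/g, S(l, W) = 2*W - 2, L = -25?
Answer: 2871 + I*sqrt(9366)/21 ≈ 2871.0 + 4.6085*I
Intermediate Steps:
S(l, W) = -2 + 2*W
I(U, n) = sqrt(n + 5/n)
(I(23, -21) + S(L, -20)) + 2913 = (sqrt(-21 + 5/(-21)) + (-2 + 2*(-20))) + 2913 = (sqrt(-21 + 5*(-1/21)) + (-2 - 40)) + 2913 = (sqrt(-21 - 5/21) - 42) + 2913 = (sqrt(-446/21) - 42) + 2913 = (I*sqrt(9366)/21 - 42) + 2913 = (-42 + I*sqrt(9366)/21) + 2913 = 2871 + I*sqrt(9366)/21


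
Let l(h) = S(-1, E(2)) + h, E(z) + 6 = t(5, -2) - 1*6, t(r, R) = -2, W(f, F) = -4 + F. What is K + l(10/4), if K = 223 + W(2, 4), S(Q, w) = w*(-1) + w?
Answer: 451/2 ≈ 225.50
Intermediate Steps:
E(z) = -14 (E(z) = -6 + (-2 - 1*6) = -6 + (-2 - 6) = -6 - 8 = -14)
S(Q, w) = 0 (S(Q, w) = -w + w = 0)
l(h) = h (l(h) = 0 + h = h)
K = 223 (K = 223 + (-4 + 4) = 223 + 0 = 223)
K + l(10/4) = 223 + 10/4 = 223 + 10*(¼) = 223 + 5/2 = 451/2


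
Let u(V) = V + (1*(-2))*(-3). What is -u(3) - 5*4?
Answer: -29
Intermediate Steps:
u(V) = 6 + V (u(V) = V - 2*(-3) = V + 6 = 6 + V)
-u(3) - 5*4 = -(6 + 3) - 5*4 = -1*9 - 20 = -9 - 20 = -29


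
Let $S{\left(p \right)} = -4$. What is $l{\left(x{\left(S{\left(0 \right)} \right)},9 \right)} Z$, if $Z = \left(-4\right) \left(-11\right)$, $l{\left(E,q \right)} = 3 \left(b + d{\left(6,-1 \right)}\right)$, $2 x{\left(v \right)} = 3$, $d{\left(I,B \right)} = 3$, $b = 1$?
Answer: $528$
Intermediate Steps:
$x{\left(v \right)} = \frac{3}{2}$ ($x{\left(v \right)} = \frac{1}{2} \cdot 3 = \frac{3}{2}$)
$l{\left(E,q \right)} = 12$ ($l{\left(E,q \right)} = 3 \left(1 + 3\right) = 3 \cdot 4 = 12$)
$Z = 44$
$l{\left(x{\left(S{\left(0 \right)} \right)},9 \right)} Z = 12 \cdot 44 = 528$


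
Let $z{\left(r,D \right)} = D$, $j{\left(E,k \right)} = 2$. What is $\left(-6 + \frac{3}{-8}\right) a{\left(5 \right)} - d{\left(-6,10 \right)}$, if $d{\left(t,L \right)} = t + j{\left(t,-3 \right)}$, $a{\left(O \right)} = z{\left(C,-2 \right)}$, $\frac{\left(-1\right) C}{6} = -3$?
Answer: $\frac{67}{4} \approx 16.75$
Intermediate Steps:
$C = 18$ ($C = \left(-6\right) \left(-3\right) = 18$)
$a{\left(O \right)} = -2$
$d{\left(t,L \right)} = 2 + t$ ($d{\left(t,L \right)} = t + 2 = 2 + t$)
$\left(-6 + \frac{3}{-8}\right) a{\left(5 \right)} - d{\left(-6,10 \right)} = \left(-6 + \frac{3}{-8}\right) \left(-2\right) - \left(2 - 6\right) = \left(-6 + 3 \left(- \frac{1}{8}\right)\right) \left(-2\right) - -4 = \left(-6 - \frac{3}{8}\right) \left(-2\right) + 4 = \left(- \frac{51}{8}\right) \left(-2\right) + 4 = \frac{51}{4} + 4 = \frac{67}{4}$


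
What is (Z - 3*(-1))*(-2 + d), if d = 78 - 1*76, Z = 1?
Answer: 0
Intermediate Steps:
d = 2 (d = 78 - 76 = 2)
(Z - 3*(-1))*(-2 + d) = (1 - 3*(-1))*(-2 + 2) = (1 + 3)*0 = 4*0 = 0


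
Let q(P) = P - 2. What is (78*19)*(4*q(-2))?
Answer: -23712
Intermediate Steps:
q(P) = -2 + P
(78*19)*(4*q(-2)) = (78*19)*(4*(-2 - 2)) = 1482*(4*(-4)) = 1482*(-16) = -23712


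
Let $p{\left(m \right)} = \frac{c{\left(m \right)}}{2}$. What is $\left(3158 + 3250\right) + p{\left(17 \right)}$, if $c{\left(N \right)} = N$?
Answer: $\frac{12833}{2} \approx 6416.5$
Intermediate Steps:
$p{\left(m \right)} = \frac{m}{2}$
$\left(3158 + 3250\right) + p{\left(17 \right)} = \left(3158 + 3250\right) + \frac{1}{2} \cdot 17 = 6408 + \frac{17}{2} = \frac{12833}{2}$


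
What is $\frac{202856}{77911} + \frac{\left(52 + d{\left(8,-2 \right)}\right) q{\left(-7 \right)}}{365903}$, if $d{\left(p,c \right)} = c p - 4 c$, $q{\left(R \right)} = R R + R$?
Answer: $\frac{74369598496}{28507868633} \approx 2.6087$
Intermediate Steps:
$q{\left(R \right)} = R + R^{2}$ ($q{\left(R \right)} = R^{2} + R = R + R^{2}$)
$d{\left(p,c \right)} = - 4 c + c p$
$\frac{202856}{77911} + \frac{\left(52 + d{\left(8,-2 \right)}\right) q{\left(-7 \right)}}{365903} = \frac{202856}{77911} + \frac{\left(52 - 2 \left(-4 + 8\right)\right) \left(- 7 \left(1 - 7\right)\right)}{365903} = 202856 \cdot \frac{1}{77911} + \left(52 - 8\right) \left(\left(-7\right) \left(-6\right)\right) \frac{1}{365903} = \frac{202856}{77911} + \left(52 - 8\right) 42 \cdot \frac{1}{365903} = \frac{202856}{77911} + 44 \cdot 42 \cdot \frac{1}{365903} = \frac{202856}{77911} + 1848 \cdot \frac{1}{365903} = \frac{202856}{77911} + \frac{1848}{365903} = \frac{74369598496}{28507868633}$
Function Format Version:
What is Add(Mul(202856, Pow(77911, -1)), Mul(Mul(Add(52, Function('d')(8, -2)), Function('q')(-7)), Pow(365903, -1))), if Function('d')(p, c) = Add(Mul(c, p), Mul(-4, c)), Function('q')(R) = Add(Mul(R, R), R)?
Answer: Rational(74369598496, 28507868633) ≈ 2.6087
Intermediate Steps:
Function('q')(R) = Add(R, Pow(R, 2)) (Function('q')(R) = Add(Pow(R, 2), R) = Add(R, Pow(R, 2)))
Function('d')(p, c) = Add(Mul(-4, c), Mul(c, p))
Add(Mul(202856, Pow(77911, -1)), Mul(Mul(Add(52, Function('d')(8, -2)), Function('q')(-7)), Pow(365903, -1))) = Add(Mul(202856, Pow(77911, -1)), Mul(Mul(Add(52, Mul(-2, Add(-4, 8))), Mul(-7, Add(1, -7))), Pow(365903, -1))) = Add(Mul(202856, Rational(1, 77911)), Mul(Mul(Add(52, Mul(-2, 4)), Mul(-7, -6)), Rational(1, 365903))) = Add(Rational(202856, 77911), Mul(Mul(Add(52, -8), 42), Rational(1, 365903))) = Add(Rational(202856, 77911), Mul(Mul(44, 42), Rational(1, 365903))) = Add(Rational(202856, 77911), Mul(1848, Rational(1, 365903))) = Add(Rational(202856, 77911), Rational(1848, 365903)) = Rational(74369598496, 28507868633)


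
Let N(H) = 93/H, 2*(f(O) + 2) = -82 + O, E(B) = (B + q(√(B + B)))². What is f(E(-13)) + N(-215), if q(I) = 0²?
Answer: 17659/430 ≈ 41.067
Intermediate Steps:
q(I) = 0
E(B) = B² (E(B) = (B + 0)² = B²)
f(O) = -43 + O/2 (f(O) = -2 + (-82 + O)/2 = -2 + (-41 + O/2) = -43 + O/2)
f(E(-13)) + N(-215) = (-43 + (½)*(-13)²) + 93/(-215) = (-43 + (½)*169) + 93*(-1/215) = (-43 + 169/2) - 93/215 = 83/2 - 93/215 = 17659/430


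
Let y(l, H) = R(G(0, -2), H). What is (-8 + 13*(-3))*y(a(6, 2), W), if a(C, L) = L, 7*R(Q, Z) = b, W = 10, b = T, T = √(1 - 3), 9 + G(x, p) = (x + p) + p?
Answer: -47*I*√2/7 ≈ -9.4954*I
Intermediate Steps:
G(x, p) = -9 + x + 2*p (G(x, p) = -9 + ((x + p) + p) = -9 + ((p + x) + p) = -9 + (x + 2*p) = -9 + x + 2*p)
T = I*√2 (T = √(-2) = I*√2 ≈ 1.4142*I)
b = I*√2 ≈ 1.4142*I
R(Q, Z) = I*√2/7 (R(Q, Z) = (I*√2)/7 = I*√2/7)
y(l, H) = I*√2/7
(-8 + 13*(-3))*y(a(6, 2), W) = (-8 + 13*(-3))*(I*√2/7) = (-8 - 39)*(I*√2/7) = -47*I*√2/7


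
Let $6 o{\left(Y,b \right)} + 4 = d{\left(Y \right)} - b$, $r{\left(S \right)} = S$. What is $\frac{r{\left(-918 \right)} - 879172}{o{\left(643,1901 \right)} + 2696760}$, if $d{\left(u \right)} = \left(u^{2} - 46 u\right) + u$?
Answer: $- \frac{5280540}{16563169} \approx -0.31881$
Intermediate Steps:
$d{\left(u \right)} = u^{2} - 45 u$
$o{\left(Y,b \right)} = - \frac{2}{3} - \frac{b}{6} + \frac{Y \left(-45 + Y\right)}{6}$ ($o{\left(Y,b \right)} = - \frac{2}{3} + \frac{Y \left(-45 + Y\right) - b}{6} = - \frac{2}{3} + \frac{- b + Y \left(-45 + Y\right)}{6} = - \frac{2}{3} + \left(- \frac{b}{6} + \frac{Y \left(-45 + Y\right)}{6}\right) = - \frac{2}{3} - \frac{b}{6} + \frac{Y \left(-45 + Y\right)}{6}$)
$\frac{r{\left(-918 \right)} - 879172}{o{\left(643,1901 \right)} + 2696760} = \frac{-918 - 879172}{\left(- \frac{2}{3} - \frac{1901}{6} + \frac{1}{6} \cdot 643 \left(-45 + 643\right)\right) + 2696760} = - \frac{880090}{\left(- \frac{2}{3} - \frac{1901}{6} + \frac{1}{6} \cdot 643 \cdot 598\right) + 2696760} = - \frac{880090}{\left(- \frac{2}{3} - \frac{1901}{6} + \frac{192257}{3}\right) + 2696760} = - \frac{880090}{\frac{382609}{6} + 2696760} = - \frac{880090}{\frac{16563169}{6}} = \left(-880090\right) \frac{6}{16563169} = - \frac{5280540}{16563169}$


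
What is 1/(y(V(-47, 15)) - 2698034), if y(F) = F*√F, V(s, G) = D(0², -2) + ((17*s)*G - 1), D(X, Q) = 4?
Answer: I/(2*(-1349017*I + 5991*√11982)) ≈ -2.9979e-7 + 1.4574e-7*I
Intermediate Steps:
V(s, G) = 3 + 17*G*s (V(s, G) = 4 + ((17*s)*G - 1) = 4 + (17*G*s - 1) = 4 + (-1 + 17*G*s) = 3 + 17*G*s)
y(F) = F^(3/2)
1/(y(V(-47, 15)) - 2698034) = 1/((3 + 17*15*(-47))^(3/2) - 2698034) = 1/((3 - 11985)^(3/2) - 2698034) = 1/((-11982)^(3/2) - 2698034) = 1/(-11982*I*√11982 - 2698034) = 1/(-2698034 - 11982*I*√11982)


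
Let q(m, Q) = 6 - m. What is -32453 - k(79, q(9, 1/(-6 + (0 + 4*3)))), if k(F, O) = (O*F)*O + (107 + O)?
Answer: -33268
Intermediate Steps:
k(F, O) = 107 + O + F*O² (k(F, O) = (F*O)*O + (107 + O) = F*O² + (107 + O) = 107 + O + F*O²)
-32453 - k(79, q(9, 1/(-6 + (0 + 4*3)))) = -32453 - (107 + (6 - 1*9) + 79*(6 - 1*9)²) = -32453 - (107 + (6 - 9) + 79*(6 - 9)²) = -32453 - (107 - 3 + 79*(-3)²) = -32453 - (107 - 3 + 79*9) = -32453 - (107 - 3 + 711) = -32453 - 1*815 = -32453 - 815 = -33268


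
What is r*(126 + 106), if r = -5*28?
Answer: -32480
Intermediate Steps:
r = -140
r*(126 + 106) = -140*(126 + 106) = -140*232 = -32480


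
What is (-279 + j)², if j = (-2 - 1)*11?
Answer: 97344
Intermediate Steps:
j = -33 (j = -3*11 = -33)
(-279 + j)² = (-279 - 33)² = (-312)² = 97344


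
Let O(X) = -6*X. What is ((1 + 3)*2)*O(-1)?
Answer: 48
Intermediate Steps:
((1 + 3)*2)*O(-1) = ((1 + 3)*2)*(-6*(-1)) = (4*2)*6 = 8*6 = 48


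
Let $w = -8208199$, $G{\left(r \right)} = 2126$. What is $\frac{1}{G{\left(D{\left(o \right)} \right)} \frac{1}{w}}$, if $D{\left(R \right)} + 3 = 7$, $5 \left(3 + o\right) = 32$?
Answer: $- \frac{8208199}{2126} \approx -3860.9$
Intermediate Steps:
$o = \frac{17}{5}$ ($o = -3 + \frac{1}{5} \cdot 32 = -3 + \frac{32}{5} = \frac{17}{5} \approx 3.4$)
$D{\left(R \right)} = 4$ ($D{\left(R \right)} = -3 + 7 = 4$)
$\frac{1}{G{\left(D{\left(o \right)} \right)} \frac{1}{w}} = \frac{1}{2126 \frac{1}{-8208199}} = \frac{1}{2126 \left(- \frac{1}{8208199}\right)} = \frac{1}{- \frac{2126}{8208199}} = - \frac{8208199}{2126}$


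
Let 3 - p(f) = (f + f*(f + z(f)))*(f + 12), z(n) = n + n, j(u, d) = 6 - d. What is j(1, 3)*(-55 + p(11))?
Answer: -25962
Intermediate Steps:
z(n) = 2*n
p(f) = 3 - (12 + f)*(f + 3*f²) (p(f) = 3 - (f + f*(f + 2*f))*(f + 12) = 3 - (f + f*(3*f))*(12 + f) = 3 - (f + 3*f²)*(12 + f) = 3 - (12 + f)*(f + 3*f²))
j(1, 3)*(-55 + p(11)) = (6 - 1*3)*(-55 + (3 - 37*11² - 12*11 - 3*11³)) = (6 - 3)*(-55 + (3 - 37*121 - 132 - 3*1331)) = 3*(-55 + (3 - 4477 - 132 - 3993)) = 3*(-55 - 8599) = 3*(-8654) = -25962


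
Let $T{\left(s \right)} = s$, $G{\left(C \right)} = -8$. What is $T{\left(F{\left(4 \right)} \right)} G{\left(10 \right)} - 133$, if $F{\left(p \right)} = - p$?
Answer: $-101$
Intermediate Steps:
$T{\left(F{\left(4 \right)} \right)} G{\left(10 \right)} - 133 = \left(-1\right) 4 \left(-8\right) - 133 = \left(-4\right) \left(-8\right) - 133 = 32 - 133 = -101$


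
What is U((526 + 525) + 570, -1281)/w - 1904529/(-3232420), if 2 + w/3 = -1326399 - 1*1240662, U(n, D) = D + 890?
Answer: 14668401661201/24893477347380 ≈ 0.58925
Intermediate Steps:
U(n, D) = 890 + D
w = -7701189 (w = -6 + 3*(-1326399 - 1*1240662) = -6 + 3*(-1326399 - 1240662) = -6 + 3*(-2567061) = -6 - 7701183 = -7701189)
U((526 + 525) + 570, -1281)/w - 1904529/(-3232420) = (890 - 1281)/(-7701189) - 1904529/(-3232420) = -391*(-1/7701189) - 1904529*(-1/3232420) = 391/7701189 + 1904529/3232420 = 14668401661201/24893477347380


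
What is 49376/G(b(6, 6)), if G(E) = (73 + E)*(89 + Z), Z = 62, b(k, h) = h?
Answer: 49376/11929 ≈ 4.1392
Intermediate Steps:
G(E) = 11023 + 151*E (G(E) = (73 + E)*(89 + 62) = (73 + E)*151 = 11023 + 151*E)
49376/G(b(6, 6)) = 49376/(11023 + 151*6) = 49376/(11023 + 906) = 49376/11929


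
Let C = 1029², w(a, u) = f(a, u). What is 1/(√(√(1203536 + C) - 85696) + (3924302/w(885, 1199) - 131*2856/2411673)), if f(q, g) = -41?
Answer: -1/(3154716172274/32959531 - I*√(85696 - √2262377)) ≈ -1.0448e-5 - 3.1672e-8*I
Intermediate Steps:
w(a, u) = -41
C = 1058841
1/(√(√(1203536 + C) - 85696) + (3924302/w(885, 1199) - 131*2856/2411673)) = 1/(√(√(1203536 + 1058841) - 85696) + (3924302/(-41) - 131*2856/2411673)) = 1/(√(√2262377 - 85696) + (3924302*(-1/41) - 374136*1/2411673)) = 1/(√(-85696 + √2262377) + (-3924302/41 - 124712/803891)) = 1/(√(-85696 + √2262377) - 3154716172274/32959531) = 1/(-3154716172274/32959531 + √(-85696 + √2262377))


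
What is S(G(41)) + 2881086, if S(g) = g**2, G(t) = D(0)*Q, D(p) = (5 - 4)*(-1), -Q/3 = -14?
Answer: 2882850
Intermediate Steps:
Q = 42 (Q = -3*(-14) = 42)
D(p) = -1 (D(p) = 1*(-1) = -1)
G(t) = -42 (G(t) = -1*42 = -42)
S(G(41)) + 2881086 = (-42)**2 + 2881086 = 1764 + 2881086 = 2882850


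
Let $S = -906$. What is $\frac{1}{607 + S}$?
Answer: $- \frac{1}{299} \approx -0.0033445$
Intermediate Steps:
$\frac{1}{607 + S} = \frac{1}{607 - 906} = \frac{1}{-299} = - \frac{1}{299}$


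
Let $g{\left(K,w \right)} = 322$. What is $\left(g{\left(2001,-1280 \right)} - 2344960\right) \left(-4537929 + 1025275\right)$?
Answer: $8235902049252$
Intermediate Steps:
$\left(g{\left(2001,-1280 \right)} - 2344960\right) \left(-4537929 + 1025275\right) = \left(322 - 2344960\right) \left(-4537929 + 1025275\right) = \left(-2344638\right) \left(-3512654\right) = 8235902049252$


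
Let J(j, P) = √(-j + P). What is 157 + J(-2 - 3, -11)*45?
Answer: 157 + 45*I*√6 ≈ 157.0 + 110.23*I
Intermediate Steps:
J(j, P) = √(P - j)
157 + J(-2 - 3, -11)*45 = 157 + √(-11 - (-2 - 3))*45 = 157 + √(-11 - 1*(-5))*45 = 157 + √(-11 + 5)*45 = 157 + √(-6)*45 = 157 + (I*√6)*45 = 157 + 45*I*√6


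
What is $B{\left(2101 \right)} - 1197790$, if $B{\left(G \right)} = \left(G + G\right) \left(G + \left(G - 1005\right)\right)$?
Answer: $12236004$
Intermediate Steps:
$B{\left(G \right)} = 2 G \left(-1005 + 2 G\right)$ ($B{\left(G \right)} = 2 G \left(G + \left(G - 1005\right)\right) = 2 G \left(G + \left(-1005 + G\right)\right) = 2 G \left(-1005 + 2 G\right)$)
$B{\left(2101 \right)} - 1197790 = 2 \cdot 2101 \left(-1005 + 2 \cdot 2101\right) - 1197790 = 2 \cdot 2101 \left(-1005 + 4202\right) - 1197790 = 2 \cdot 2101 \cdot 3197 - 1197790 = 13433794 - 1197790 = 12236004$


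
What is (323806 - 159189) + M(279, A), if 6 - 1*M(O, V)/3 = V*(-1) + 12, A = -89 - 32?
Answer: 164236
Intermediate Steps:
A = -121
M(O, V) = -18 + 3*V (M(O, V) = 18 - 3*(V*(-1) + 12) = 18 - 3*(-V + 12) = 18 - 3*(12 - V) = 18 + (-36 + 3*V) = -18 + 3*V)
(323806 - 159189) + M(279, A) = (323806 - 159189) + (-18 + 3*(-121)) = 164617 + (-18 - 363) = 164617 - 381 = 164236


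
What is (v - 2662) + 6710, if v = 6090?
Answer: 10138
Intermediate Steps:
(v - 2662) + 6710 = (6090 - 2662) + 6710 = 3428 + 6710 = 10138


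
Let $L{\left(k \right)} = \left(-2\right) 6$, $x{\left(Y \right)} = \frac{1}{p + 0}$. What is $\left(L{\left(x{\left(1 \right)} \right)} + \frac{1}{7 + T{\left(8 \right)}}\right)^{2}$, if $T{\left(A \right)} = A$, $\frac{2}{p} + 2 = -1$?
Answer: $\frac{32041}{225} \approx 142.4$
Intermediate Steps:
$p = - \frac{2}{3}$ ($p = \frac{2}{-2 - 1} = \frac{2}{-3} = 2 \left(- \frac{1}{3}\right) = - \frac{2}{3} \approx -0.66667$)
$x{\left(Y \right)} = - \frac{3}{2}$ ($x{\left(Y \right)} = \frac{1}{- \frac{2}{3} + 0} = \frac{1}{- \frac{2}{3}} = - \frac{3}{2}$)
$L{\left(k \right)} = -12$
$\left(L{\left(x{\left(1 \right)} \right)} + \frac{1}{7 + T{\left(8 \right)}}\right)^{2} = \left(-12 + \frac{1}{7 + 8}\right)^{2} = \left(-12 + \frac{1}{15}\right)^{2} = \left(- \frac{179}{15}\right)^{2} = \frac{32041}{225}$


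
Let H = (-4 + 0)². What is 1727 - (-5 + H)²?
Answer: 1606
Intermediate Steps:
H = 16 (H = (-4)² = 16)
1727 - (-5 + H)² = 1727 - (-5 + 16)² = 1727 - 1*11² = 1727 - 1*121 = 1727 - 121 = 1606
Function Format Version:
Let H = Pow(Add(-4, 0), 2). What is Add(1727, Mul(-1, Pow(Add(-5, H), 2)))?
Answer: 1606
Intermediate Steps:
H = 16 (H = Pow(-4, 2) = 16)
Add(1727, Mul(-1, Pow(Add(-5, H), 2))) = Add(1727, Mul(-1, Pow(Add(-5, 16), 2))) = Add(1727, Mul(-1, Pow(11, 2))) = Add(1727, Mul(-1, 121)) = Add(1727, -121) = 1606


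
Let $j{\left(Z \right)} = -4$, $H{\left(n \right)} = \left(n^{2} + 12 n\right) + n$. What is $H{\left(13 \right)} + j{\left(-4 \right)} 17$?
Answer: $270$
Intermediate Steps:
$H{\left(n \right)} = n^{2} + 13 n$
$H{\left(13 \right)} + j{\left(-4 \right)} 17 = 13 \left(13 + 13\right) - 68 = 13 \cdot 26 - 68 = 338 - 68 = 270$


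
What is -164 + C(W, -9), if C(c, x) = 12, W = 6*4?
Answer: -152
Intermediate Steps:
W = 24
-164 + C(W, -9) = -164 + 12 = -152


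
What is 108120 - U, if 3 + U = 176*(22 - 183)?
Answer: 136459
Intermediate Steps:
U = -28339 (U = -3 + 176*(22 - 183) = -3 + 176*(-161) = -3 - 28336 = -28339)
108120 - U = 108120 - 1*(-28339) = 108120 + 28339 = 136459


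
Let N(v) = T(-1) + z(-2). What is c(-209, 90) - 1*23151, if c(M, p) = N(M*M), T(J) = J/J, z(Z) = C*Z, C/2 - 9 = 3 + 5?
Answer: -23218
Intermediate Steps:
C = 34 (C = 18 + 2*(3 + 5) = 18 + 2*8 = 18 + 16 = 34)
z(Z) = 34*Z
T(J) = 1
N(v) = -67 (N(v) = 1 + 34*(-2) = 1 - 68 = -67)
c(M, p) = -67
c(-209, 90) - 1*23151 = -67 - 1*23151 = -67 - 23151 = -23218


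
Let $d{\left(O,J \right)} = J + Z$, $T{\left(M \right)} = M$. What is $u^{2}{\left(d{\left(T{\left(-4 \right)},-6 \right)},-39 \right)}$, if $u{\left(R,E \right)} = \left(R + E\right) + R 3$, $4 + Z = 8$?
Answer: $2209$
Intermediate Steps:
$Z = 4$ ($Z = -4 + 8 = 4$)
$d{\left(O,J \right)} = 4 + J$ ($d{\left(O,J \right)} = J + 4 = 4 + J$)
$u{\left(R,E \right)} = E + 4 R$ ($u{\left(R,E \right)} = \left(E + R\right) + 3 R = E + 4 R$)
$u^{2}{\left(d{\left(T{\left(-4 \right)},-6 \right)},-39 \right)} = \left(-39 + 4 \left(4 - 6\right)\right)^{2} = \left(-39 + 4 \left(-2\right)\right)^{2} = \left(-39 - 8\right)^{2} = \left(-47\right)^{2} = 2209$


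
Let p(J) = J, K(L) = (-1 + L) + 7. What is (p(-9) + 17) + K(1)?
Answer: 15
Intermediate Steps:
K(L) = 6 + L
(p(-9) + 17) + K(1) = (-9 + 17) + (6 + 1) = 8 + 7 = 15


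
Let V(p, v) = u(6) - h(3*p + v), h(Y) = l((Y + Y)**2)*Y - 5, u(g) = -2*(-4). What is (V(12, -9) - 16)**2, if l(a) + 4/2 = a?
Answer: 6190699761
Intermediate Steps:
u(g) = 8
l(a) = -2 + a
h(Y) = -5 + Y*(-2 + 4*Y**2) (h(Y) = (-2 + (Y + Y)**2)*Y - 5 = (-2 + (2*Y)**2)*Y - 5 = (-2 + 4*Y**2)*Y - 5 = Y*(-2 + 4*Y**2) - 5 = -5 + Y*(-2 + 4*Y**2))
V(p, v) = 13 - 4*(v + 3*p)**3 + 2*v + 6*p (V(p, v) = 8 - (-5 - 2*(3*p + v) + 4*(3*p + v)**3) = 8 - (-5 - 2*(v + 3*p) + 4*(v + 3*p)**3) = 8 - (-5 + (-6*p - 2*v) + 4*(v + 3*p)**3) = 8 - (-5 - 6*p - 2*v + 4*(v + 3*p)**3) = 8 + (5 - 4*(v + 3*p)**3 + 2*v + 6*p) = 13 - 4*(v + 3*p)**3 + 2*v + 6*p)
(V(12, -9) - 16)**2 = ((13 - 2*(-1 + 2*(-9 + 3*12)**2)*(-9 + 3*12)) - 16)**2 = ((13 - 2*(-1 + 2*(-9 + 36)**2)*(-9 + 36)) - 16)**2 = ((13 - 2*(-1 + 2*27**2)*27) - 16)**2 = ((13 - 2*(-1 + 2*729)*27) - 16)**2 = ((13 - 2*(-1 + 1458)*27) - 16)**2 = ((13 - 2*1457*27) - 16)**2 = ((13 - 78678) - 16)**2 = (-78665 - 16)**2 = (-78681)**2 = 6190699761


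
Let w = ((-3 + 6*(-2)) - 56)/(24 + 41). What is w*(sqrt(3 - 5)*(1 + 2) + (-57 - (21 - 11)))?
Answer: 4757/65 - 213*I*sqrt(2)/65 ≈ 73.185 - 4.6343*I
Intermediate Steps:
w = -71/65 (w = ((-3 - 12) - 56)/65 = (-15 - 56)*(1/65) = -71*1/65 = -71/65 ≈ -1.0923)
w*(sqrt(3 - 5)*(1 + 2) + (-57 - (21 - 11))) = -71*(sqrt(3 - 5)*(1 + 2) + (-57 - (21 - 11)))/65 = -71*(sqrt(-2)*3 + (-57 - 1*10))/65 = -71*((I*sqrt(2))*3 + (-57 - 10))/65 = -71*(3*I*sqrt(2) - 67)/65 = -71*(-67 + 3*I*sqrt(2))/65 = 4757/65 - 213*I*sqrt(2)/65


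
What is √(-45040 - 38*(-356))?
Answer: 2*I*√7878 ≈ 177.52*I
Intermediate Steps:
√(-45040 - 38*(-356)) = √(-45040 + 13528) = √(-31512) = 2*I*√7878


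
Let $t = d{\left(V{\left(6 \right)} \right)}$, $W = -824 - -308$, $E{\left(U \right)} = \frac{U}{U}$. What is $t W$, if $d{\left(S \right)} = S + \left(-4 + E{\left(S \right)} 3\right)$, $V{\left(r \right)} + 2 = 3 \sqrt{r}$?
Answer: $1548 - 1548 \sqrt{6} \approx -2243.8$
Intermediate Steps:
$V{\left(r \right)} = -2 + 3 \sqrt{r}$
$E{\left(U \right)} = 1$
$W = -516$ ($W = -824 + 308 = -516$)
$d{\left(S \right)} = -1 + S$ ($d{\left(S \right)} = S + \left(-4 + 1 \cdot 3\right) = S + \left(-4 + 3\right) = S - 1 = -1 + S$)
$t = -3 + 3 \sqrt{6}$ ($t = -1 - \left(2 - 3 \sqrt{6}\right) = -3 + 3 \sqrt{6} \approx 4.3485$)
$t W = \left(-3 + 3 \sqrt{6}\right) \left(-516\right) = 1548 - 1548 \sqrt{6}$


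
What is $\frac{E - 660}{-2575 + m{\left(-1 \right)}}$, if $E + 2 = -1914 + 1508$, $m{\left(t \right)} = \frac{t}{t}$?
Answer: $\frac{178}{429} \approx 0.41492$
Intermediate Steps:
$m{\left(t \right)} = 1$
$E = -408$ ($E = -2 + \left(-1914 + 1508\right) = -2 - 406 = -408$)
$\frac{E - 660}{-2575 + m{\left(-1 \right)}} = \frac{-408 - 660}{-2575 + 1} = - \frac{1068}{-2574} = \left(-1068\right) \left(- \frac{1}{2574}\right) = \frac{178}{429}$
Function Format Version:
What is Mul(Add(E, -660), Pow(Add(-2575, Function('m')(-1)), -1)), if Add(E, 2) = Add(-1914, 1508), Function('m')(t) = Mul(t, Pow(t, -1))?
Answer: Rational(178, 429) ≈ 0.41492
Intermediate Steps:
Function('m')(t) = 1
E = -408 (E = Add(-2, Add(-1914, 1508)) = Add(-2, -406) = -408)
Mul(Add(E, -660), Pow(Add(-2575, Function('m')(-1)), -1)) = Mul(Add(-408, -660), Pow(Add(-2575, 1), -1)) = Mul(-1068, Pow(-2574, -1)) = Mul(-1068, Rational(-1, 2574)) = Rational(178, 429)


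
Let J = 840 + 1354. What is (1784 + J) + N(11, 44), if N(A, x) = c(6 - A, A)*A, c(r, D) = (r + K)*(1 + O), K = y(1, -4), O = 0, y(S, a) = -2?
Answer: 3901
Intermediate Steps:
K = -2
c(r, D) = -2 + r (c(r, D) = (r - 2)*(1 + 0) = (-2 + r)*1 = -2 + r)
J = 2194
N(A, x) = A*(4 - A) (N(A, x) = (-2 + (6 - A))*A = (4 - A)*A = A*(4 - A))
(1784 + J) + N(11, 44) = (1784 + 2194) + 11*(4 - 1*11) = 3978 + 11*(4 - 11) = 3978 + 11*(-7) = 3978 - 77 = 3901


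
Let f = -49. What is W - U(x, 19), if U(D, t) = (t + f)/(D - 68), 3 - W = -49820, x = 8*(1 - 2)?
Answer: 1893259/38 ≈ 49823.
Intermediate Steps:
x = -8 (x = 8*(-1) = -8)
W = 49823 (W = 3 - 1*(-49820) = 3 + 49820 = 49823)
U(D, t) = (-49 + t)/(-68 + D) (U(D, t) = (t - 49)/(D - 68) = (-49 + t)/(-68 + D))
W - U(x, 19) = 49823 - (-49 + 19)/(-68 - 8) = 49823 - (-30)/(-76) = 49823 - (-1)*(-30)/76 = 49823 - 1*15/38 = 49823 - 15/38 = 1893259/38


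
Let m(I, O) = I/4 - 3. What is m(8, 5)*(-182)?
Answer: 182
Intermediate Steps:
m(I, O) = -3 + I/4 (m(I, O) = I*(¼) - 3 = I/4 - 3 = -3 + I/4)
m(8, 5)*(-182) = (-3 + (¼)*8)*(-182) = (-3 + 2)*(-182) = -1*(-182) = 182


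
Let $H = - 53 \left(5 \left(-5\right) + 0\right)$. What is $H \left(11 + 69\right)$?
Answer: $106000$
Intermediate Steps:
$H = 1325$ ($H = - 53 \left(-25 + 0\right) = \left(-53\right) \left(-25\right) = 1325$)
$H \left(11 + 69\right) = 1325 \left(11 + 69\right) = 1325 \cdot 80 = 106000$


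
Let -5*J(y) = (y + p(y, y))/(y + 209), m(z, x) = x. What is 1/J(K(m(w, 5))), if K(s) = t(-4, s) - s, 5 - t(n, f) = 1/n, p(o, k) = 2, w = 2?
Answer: -465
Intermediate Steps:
t(n, f) = 5 - 1/n
K(s) = 21/4 - s (K(s) = (5 - 1/(-4)) - s = (5 - 1*(-¼)) - s = (5 + ¼) - s = 21/4 - s)
J(y) = -(2 + y)/(5*(209 + y)) (J(y) = -(y + 2)/(5*(y + 209)) = -(2 + y)/(5*(209 + y)))
1/J(K(m(w, 5))) = 1/((-2 - (21/4 - 1*5))/(5*(209 + (21/4 - 1*5)))) = 1/((-2 - (21/4 - 5))/(5*(209 + (21/4 - 5)))) = 1/((-2 - 1*¼)/(5*(209 + ¼))) = 1/((-2 - ¼)/(5*(837/4))) = 1/((⅕)*(4/837)*(-9/4)) = 1/(-1/465) = -465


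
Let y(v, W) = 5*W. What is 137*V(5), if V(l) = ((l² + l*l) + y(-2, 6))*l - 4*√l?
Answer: 54800 - 548*√5 ≈ 53575.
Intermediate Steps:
V(l) = -4*√l + l*(30 + 2*l²) (V(l) = ((l² + l*l) + 5*6)*l - 4*√l = ((l² + l²) + 30)*l - 4*√l = (2*l² + 30)*l - 4*√l = (30 + 2*l²)*l - 4*√l = l*(30 + 2*l²) - 4*√l = -4*√l + l*(30 + 2*l²))
137*V(5) = 137*(-4*√5 + 2*5³ + 30*5) = 137*(-4*√5 + 2*125 + 150) = 137*(-4*√5 + 250 + 150) = 137*(400 - 4*√5) = 54800 - 548*√5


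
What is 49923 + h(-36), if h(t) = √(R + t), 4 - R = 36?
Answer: 49923 + 2*I*√17 ≈ 49923.0 + 8.2462*I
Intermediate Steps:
R = -32 (R = 4 - 1*36 = 4 - 36 = -32)
h(t) = √(-32 + t)
49923 + h(-36) = 49923 + √(-32 - 36) = 49923 + √(-68) = 49923 + 2*I*√17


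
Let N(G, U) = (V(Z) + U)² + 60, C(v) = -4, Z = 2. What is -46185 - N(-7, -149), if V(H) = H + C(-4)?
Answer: -69046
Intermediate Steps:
V(H) = -4 + H (V(H) = H - 4 = -4 + H)
N(G, U) = 60 + (-2 + U)² (N(G, U) = ((-4 + 2) + U)² + 60 = (-2 + U)² + 60 = 60 + (-2 + U)²)
-46185 - N(-7, -149) = -46185 - (60 + (-2 - 149)²) = -46185 - (60 + (-151)²) = -46185 - (60 + 22801) = -46185 - 1*22861 = -46185 - 22861 = -69046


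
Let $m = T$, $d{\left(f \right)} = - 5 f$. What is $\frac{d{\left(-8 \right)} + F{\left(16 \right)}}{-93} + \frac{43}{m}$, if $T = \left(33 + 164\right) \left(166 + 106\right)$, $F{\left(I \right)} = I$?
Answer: $- \frac{2996705}{4983312} \approx -0.60135$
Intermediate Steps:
$T = 53584$ ($T = 197 \cdot 272 = 53584$)
$m = 53584$
$\frac{d{\left(-8 \right)} + F{\left(16 \right)}}{-93} + \frac{43}{m} = \frac{\left(-5\right) \left(-8\right) + 16}{-93} + \frac{43}{53584} = \left(40 + 16\right) \left(- \frac{1}{93}\right) + 43 \cdot \frac{1}{53584} = 56 \left(- \frac{1}{93}\right) + \frac{43}{53584} = - \frac{56}{93} + \frac{43}{53584} = - \frac{2996705}{4983312}$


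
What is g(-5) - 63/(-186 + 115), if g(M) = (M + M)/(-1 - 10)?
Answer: 1403/781 ≈ 1.7964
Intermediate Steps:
g(M) = -2*M/11 (g(M) = (2*M)/(-11) = (2*M)*(-1/11) = -2*M/11)
g(-5) - 63/(-186 + 115) = -2/11*(-5) - 63/(-186 + 115) = 10/11 - 63/(-71) = 10/11 - 63*(-1/71) = 10/11 + 63/71 = 1403/781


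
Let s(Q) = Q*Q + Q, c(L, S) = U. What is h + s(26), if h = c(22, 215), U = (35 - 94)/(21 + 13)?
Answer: 23809/34 ≈ 700.26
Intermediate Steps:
U = -59/34 ≈ -1.7353
c(L, S) = -59/34
h = -59/34 ≈ -1.7353
s(Q) = Q + Q² (s(Q) = Q² + Q = Q + Q²)
h + s(26) = -59/34 + 26*(1 + 26) = -59/34 + 26*27 = -59/34 + 702 = 23809/34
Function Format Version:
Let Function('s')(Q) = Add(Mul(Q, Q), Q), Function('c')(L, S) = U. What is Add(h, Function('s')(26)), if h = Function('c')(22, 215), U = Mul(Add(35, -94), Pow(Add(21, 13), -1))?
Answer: Rational(23809, 34) ≈ 700.26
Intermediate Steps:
U = Rational(-59, 34) (U = Mul(-59, Pow(34, -1)) = Mul(-59, Rational(1, 34)) = Rational(-59, 34) ≈ -1.7353)
Function('c')(L, S) = Rational(-59, 34)
h = Rational(-59, 34) ≈ -1.7353
Function('s')(Q) = Add(Q, Pow(Q, 2)) (Function('s')(Q) = Add(Pow(Q, 2), Q) = Add(Q, Pow(Q, 2)))
Add(h, Function('s')(26)) = Add(Rational(-59, 34), Mul(26, Add(1, 26))) = Add(Rational(-59, 34), Mul(26, 27)) = Add(Rational(-59, 34), 702) = Rational(23809, 34)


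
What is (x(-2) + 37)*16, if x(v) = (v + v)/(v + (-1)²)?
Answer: 656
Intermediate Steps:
x(v) = 2*v/(1 + v) (x(v) = (2*v)/(v + 1) = (2*v)/(1 + v) = 2*v/(1 + v))
(x(-2) + 37)*16 = (2*(-2)/(1 - 2) + 37)*16 = (2*(-2)/(-1) + 37)*16 = (2*(-2)*(-1) + 37)*16 = (4 + 37)*16 = 41*16 = 656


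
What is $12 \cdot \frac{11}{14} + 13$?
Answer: $\frac{157}{7} \approx 22.429$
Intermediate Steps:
$12 \cdot \frac{11}{14} + 13 = \frac{66}{7} + 13 = \frac{157}{7}$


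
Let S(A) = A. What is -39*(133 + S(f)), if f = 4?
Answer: -5343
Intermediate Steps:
-39*(133 + S(f)) = -39*(133 + 4) = -39*137 = -5343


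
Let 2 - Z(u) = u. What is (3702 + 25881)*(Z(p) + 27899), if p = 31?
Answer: 824478210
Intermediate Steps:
Z(u) = 2 - u
(3702 + 25881)*(Z(p) + 27899) = (3702 + 25881)*((2 - 1*31) + 27899) = 29583*((2 - 31) + 27899) = 29583*(-29 + 27899) = 29583*27870 = 824478210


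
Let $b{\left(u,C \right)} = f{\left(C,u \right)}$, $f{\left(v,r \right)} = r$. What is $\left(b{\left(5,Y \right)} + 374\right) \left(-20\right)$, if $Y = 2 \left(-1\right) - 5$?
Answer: $-7580$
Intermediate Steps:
$Y = -7$ ($Y = -2 - 5 = -7$)
$b{\left(u,C \right)} = u$
$\left(b{\left(5,Y \right)} + 374\right) \left(-20\right) = \left(5 + 374\right) \left(-20\right) = 379 \left(-20\right) = -7580$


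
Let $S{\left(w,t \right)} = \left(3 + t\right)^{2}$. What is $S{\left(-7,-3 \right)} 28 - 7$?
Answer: $-7$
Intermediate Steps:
$S{\left(-7,-3 \right)} 28 - 7 = \left(3 - 3\right)^{2} \cdot 28 - 7 = 0^{2} \cdot 28 - 7 = 0 \cdot 28 - 7 = 0 - 7 = -7$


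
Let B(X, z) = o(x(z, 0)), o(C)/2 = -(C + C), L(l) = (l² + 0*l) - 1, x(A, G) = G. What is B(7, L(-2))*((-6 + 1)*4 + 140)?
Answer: 0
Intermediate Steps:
L(l) = -1 + l² (L(l) = (l² + 0) - 1 = l² - 1 = -1 + l²)
o(C) = -4*C (o(C) = 2*(-(C + C)) = 2*(-2*C) = -4*C)
B(X, z) = 0 (B(X, z) = -4*0 = 0)
B(7, L(-2))*((-6 + 1)*4 + 140) = 0*((-6 + 1)*4 + 140) = 0*(-5*4 + 140) = 0*(-20 + 140) = 0*120 = 0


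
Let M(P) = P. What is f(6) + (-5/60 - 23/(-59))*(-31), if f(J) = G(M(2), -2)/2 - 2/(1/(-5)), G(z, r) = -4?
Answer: -1063/708 ≈ -1.5014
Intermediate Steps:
f(J) = 8 (f(J) = -4/2 - 2/(1/(-5)) = -4*½ - 2/(1*(-⅕)) = -2 - 2/(-⅕) = -2 - 2*(-5) = -2 + 10 = 8)
f(6) + (-5/60 - 23/(-59))*(-31) = 8 + (-5/60 - 23/(-59))*(-31) = 8 + (-5*1/60 - 23*(-1/59))*(-31) = 8 + (-1/12 + 23/59)*(-31) = 8 + (217/708)*(-31) = 8 - 6727/708 = -1063/708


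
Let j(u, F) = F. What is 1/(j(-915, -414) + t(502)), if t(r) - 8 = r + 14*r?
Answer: 1/7124 ≈ 0.00014037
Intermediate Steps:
t(r) = 8 + 15*r (t(r) = 8 + (r + 14*r) = 8 + 15*r)
1/(j(-915, -414) + t(502)) = 1/(-414 + (8 + 15*502)) = 1/(-414 + (8 + 7530)) = 1/(-414 + 7538) = 1/7124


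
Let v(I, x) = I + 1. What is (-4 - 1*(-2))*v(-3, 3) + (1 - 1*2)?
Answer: 3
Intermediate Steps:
v(I, x) = 1 + I
(-4 - 1*(-2))*v(-3, 3) + (1 - 1*2) = (-4 - 1*(-2))*(1 - 3) + (1 - 1*2) = (-4 + 2)*(-2) + (1 - 2) = -2*(-2) - 1 = 4 - 1 = 3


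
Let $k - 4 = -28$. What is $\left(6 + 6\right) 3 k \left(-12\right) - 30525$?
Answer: $-20157$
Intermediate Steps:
$k = -24$ ($k = 4 - 28 = -24$)
$\left(6 + 6\right) 3 k \left(-12\right) - 30525 = \left(6 + 6\right) 3 \left(-24\right) \left(-12\right) - 30525 = 12 \cdot 3 \left(-24\right) \left(-12\right) - 30525 = 36 \left(-24\right) \left(-12\right) - 30525 = \left(-864\right) \left(-12\right) - 30525 = 10368 - 30525 = -20157$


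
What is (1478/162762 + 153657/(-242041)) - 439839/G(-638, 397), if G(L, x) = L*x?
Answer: 5541769803850871/4989110767158606 ≈ 1.1108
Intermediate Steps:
(1478/162762 + 153657/(-242041)) - 439839/G(-638, 397) = (1478/162762 + 153657/(-242041)) - 439839/((-638*397)) = (1478*(1/162762) + 153657*(-1/242041)) - 439839/(-253286) = (739/81381 - 153657/242041) - 439839*(-1)/253286 = -12325892018/19697538621 - 1*(-439839/253286) = -12325892018/19697538621 + 439839/253286 = 5541769803850871/4989110767158606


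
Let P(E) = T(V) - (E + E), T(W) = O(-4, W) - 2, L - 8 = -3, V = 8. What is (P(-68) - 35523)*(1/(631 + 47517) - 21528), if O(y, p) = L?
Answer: 9169145644978/12037 ≈ 7.6175e+8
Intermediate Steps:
L = 5 (L = 8 - 3 = 5)
O(y, p) = 5
T(W) = 3 (T(W) = 5 - 2 = 3)
P(E) = 3 - 2*E (P(E) = 3 - (E + E) = 3 - 2*E)
(P(-68) - 35523)*(1/(631 + 47517) - 21528) = ((3 - 2*(-68)) - 35523)*(1/(631 + 47517) - 21528) = ((3 + 136) - 35523)*(1/48148 - 21528) = (139 - 35523)*(1/48148 - 21528) = -35384*(-1036530143/48148) = 9169145644978/12037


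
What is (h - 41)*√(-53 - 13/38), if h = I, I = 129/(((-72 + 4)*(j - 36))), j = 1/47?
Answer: -4708445*I*√77026/4369544 ≈ -299.06*I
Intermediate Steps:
j = 1/47 ≈ 0.021277
I = 6063/114988 (I = 129/(((-72 + 4)*(1/47 - 36))) = 129/((-68*(-1691/47))) = 129/(114988/47) = 129*(47/114988) = 6063/114988 ≈ 0.052727)
h = 6063/114988 ≈ 0.052727
(h - 41)*√(-53 - 13/38) = (6063/114988 - 41)*√(-53 - 13/38) = -4708445*√(-53 - 13*1/38)/114988 = -4708445*√(-53 - 13/38)/114988 = -4708445*I*√77026/4369544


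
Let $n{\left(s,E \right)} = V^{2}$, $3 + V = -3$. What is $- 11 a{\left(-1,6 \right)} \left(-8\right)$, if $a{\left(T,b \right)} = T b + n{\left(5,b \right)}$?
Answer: $2640$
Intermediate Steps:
$V = -6$ ($V = -3 - 3 = -6$)
$n{\left(s,E \right)} = 36$ ($n{\left(s,E \right)} = \left(-6\right)^{2} = 36$)
$a{\left(T,b \right)} = 36 + T b$ ($a{\left(T,b \right)} = T b + 36 = 36 + T b$)
$- 11 a{\left(-1,6 \right)} \left(-8\right) = - 11 \left(36 - 6\right) \left(-8\right) = \left(-11\right) 30 \left(-8\right) = \left(-330\right) \left(-8\right) = 2640$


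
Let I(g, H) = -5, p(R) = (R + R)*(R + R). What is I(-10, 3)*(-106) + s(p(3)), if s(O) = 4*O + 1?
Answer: 675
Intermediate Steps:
p(R) = 4*R² (p(R) = (2*R)*(2*R) = 4*R²)
s(O) = 1 + 4*O
I(-10, 3)*(-106) + s(p(3)) = -5*(-106) + (1 + 4*(4*3²)) = 530 + (1 + 4*(4*9)) = 530 + (1 + 4*36) = 530 + (1 + 144) = 530 + 145 = 675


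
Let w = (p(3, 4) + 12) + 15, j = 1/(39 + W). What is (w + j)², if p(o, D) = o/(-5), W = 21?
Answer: 100489/144 ≈ 697.84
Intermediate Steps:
j = 1/60 (j = 1/(39 + 21) = 1/60 ≈ 0.016667)
p(o, D) = -o/5 (p(o, D) = o*(-⅕) = -o/5)
w = 132/5 (w = (-⅕*3 + 12) + 15 = (-⅗ + 12) + 15 = 57/5 + 15 = 132/5 ≈ 26.400)
(w + j)² = (132/5 + 1/60)² = (317/12)² = 100489/144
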